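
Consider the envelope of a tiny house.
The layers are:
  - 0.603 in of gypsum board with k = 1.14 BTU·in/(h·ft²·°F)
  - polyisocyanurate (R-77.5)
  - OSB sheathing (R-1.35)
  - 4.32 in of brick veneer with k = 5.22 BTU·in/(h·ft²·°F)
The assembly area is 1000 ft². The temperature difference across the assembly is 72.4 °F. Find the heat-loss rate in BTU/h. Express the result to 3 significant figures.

903 BTU/h

0.603/1.14 = 0.5289
4.32/5.22 = 0.8276
R_total = 0.5289 + 77.5 + 1.35 + 0.8276 = 80.21 ft²·°F·h/BTU
Q = A·ΔT/R = 1000 × 72.4 / 80.21 = 902.7 BTU/h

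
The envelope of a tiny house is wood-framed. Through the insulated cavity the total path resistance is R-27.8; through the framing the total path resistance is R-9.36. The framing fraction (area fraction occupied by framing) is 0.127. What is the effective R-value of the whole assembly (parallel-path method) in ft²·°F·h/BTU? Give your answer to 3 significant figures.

22.2 ft²·°F·h/BTU

U_eff = 0.873/27.8 + 0.127/9.36 = 0.0314 + 0.01357 = 0.04497
R_eff = 1/U_eff = 22.24 ft²·°F·h/BTU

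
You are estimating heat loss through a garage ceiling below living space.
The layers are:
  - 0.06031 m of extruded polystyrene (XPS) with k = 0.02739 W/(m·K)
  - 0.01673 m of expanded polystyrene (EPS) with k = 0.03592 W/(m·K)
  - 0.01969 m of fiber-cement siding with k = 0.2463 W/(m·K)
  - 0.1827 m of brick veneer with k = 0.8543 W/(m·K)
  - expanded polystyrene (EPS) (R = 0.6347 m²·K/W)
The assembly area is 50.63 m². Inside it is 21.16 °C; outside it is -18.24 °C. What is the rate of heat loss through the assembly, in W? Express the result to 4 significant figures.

0.06031/0.02739 = 2.2019
0.01673/0.03592 = 0.46576
0.01969/0.2463 = 0.079943
0.1827/0.8543 = 0.21386
R_total = 2.2019 + 0.46576 + 0.079943 + 0.21386 + 0.6347 = 3.5962 m²·K/W
Q = A·ΔT/R = 50.63 × (21.16 − (-18.24)) / 3.5962 = 554.71 W

554.7 W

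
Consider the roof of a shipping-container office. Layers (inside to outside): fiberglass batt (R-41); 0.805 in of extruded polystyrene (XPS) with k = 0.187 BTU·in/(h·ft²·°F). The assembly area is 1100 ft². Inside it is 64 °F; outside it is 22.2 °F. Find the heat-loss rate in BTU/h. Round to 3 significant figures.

0.805/0.187 = 4.305
R_total = 41 + 4.305 = 45.3 ft²·°F·h/BTU
Q = A·ΔT/R = 1100 × (64 − 22.2) / 45.3 = 1015 BTU/h

1010 BTU/h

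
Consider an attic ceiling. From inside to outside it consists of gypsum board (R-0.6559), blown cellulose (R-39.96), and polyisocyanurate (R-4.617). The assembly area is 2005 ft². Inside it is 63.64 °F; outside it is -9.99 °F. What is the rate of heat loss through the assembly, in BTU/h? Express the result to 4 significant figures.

3264 BTU/h

R_total = 0.6559 + 39.96 + 4.617 = 45.233 ft²·°F·h/BTU
Q = A·ΔT/R = 2005 × (63.64 − (-9.99)) / 45.233 = 3263.7 BTU/h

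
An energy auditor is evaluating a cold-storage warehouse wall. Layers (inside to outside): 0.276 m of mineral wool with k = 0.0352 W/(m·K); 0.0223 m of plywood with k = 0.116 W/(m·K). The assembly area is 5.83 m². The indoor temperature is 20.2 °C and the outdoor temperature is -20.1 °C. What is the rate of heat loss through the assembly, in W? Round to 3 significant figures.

29.2 W

0.276/0.0352 = 7.841
0.0223/0.116 = 0.1922
R_total = 7.841 + 0.1922 = 8.033 m²·K/W
Q = A·ΔT/R = 5.83 × (20.2 − (-20.1)) / 8.033 = 29.25 W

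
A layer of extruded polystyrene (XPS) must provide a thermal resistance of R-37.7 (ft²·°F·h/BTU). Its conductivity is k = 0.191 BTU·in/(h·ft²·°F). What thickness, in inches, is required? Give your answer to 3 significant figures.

L = R × k = 37.7 × 0.191 = 7.201 in

7.20 in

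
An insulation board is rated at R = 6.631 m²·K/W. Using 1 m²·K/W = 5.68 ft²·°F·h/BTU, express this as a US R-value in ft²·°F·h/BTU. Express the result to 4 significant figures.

37.66 ft²·°F·h/BTU

R_US = 6.631 × 5.68 = 37.664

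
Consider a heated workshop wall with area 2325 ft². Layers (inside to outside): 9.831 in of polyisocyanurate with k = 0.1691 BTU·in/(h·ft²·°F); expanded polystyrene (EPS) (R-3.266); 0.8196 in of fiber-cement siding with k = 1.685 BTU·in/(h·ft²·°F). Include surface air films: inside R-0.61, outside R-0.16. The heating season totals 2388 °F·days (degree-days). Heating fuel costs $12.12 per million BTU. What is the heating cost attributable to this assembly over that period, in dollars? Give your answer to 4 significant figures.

9.831/0.1691 = 58.137
0.8196/1.685 = 0.48641
R_total = 0.61 + 58.137 + 3.266 + 0.48641 + 0.16 = 62.66 ft²·°F·h/BTU
E = A × HDD × 24 / R = 2325 × 2388 × 24 / 62.66 = 2126600 BTU
Cost = 2126600/10⁶ × 12.12 = $25.774

25.77 dollars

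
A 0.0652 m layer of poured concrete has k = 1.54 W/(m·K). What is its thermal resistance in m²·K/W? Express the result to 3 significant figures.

0.0423 m²·K/W

R = L/k = 0.0652/1.54 = 0.04234 m²·K/W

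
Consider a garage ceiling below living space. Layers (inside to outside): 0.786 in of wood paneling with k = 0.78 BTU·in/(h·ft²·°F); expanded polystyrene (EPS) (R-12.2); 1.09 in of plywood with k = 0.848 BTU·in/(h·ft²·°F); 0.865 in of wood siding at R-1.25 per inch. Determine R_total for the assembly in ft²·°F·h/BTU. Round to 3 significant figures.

15.6 ft²·°F·h/BTU

0.786/0.78 = 1.008
1.09/0.848 = 1.285
0.865 × 1.25 = 1.081
R_total = 1.008 + 12.2 + 1.285 + 1.081 = 15.57 ft²·°F·h/BTU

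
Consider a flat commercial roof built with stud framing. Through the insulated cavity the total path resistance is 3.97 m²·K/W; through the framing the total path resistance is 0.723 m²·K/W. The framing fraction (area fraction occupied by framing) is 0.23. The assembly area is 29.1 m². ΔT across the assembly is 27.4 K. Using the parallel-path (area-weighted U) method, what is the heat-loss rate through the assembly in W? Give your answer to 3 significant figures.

408 W

U_eff = 0.77/3.97 + 0.23/0.723 = 0.194 + 0.3181 = 0.5121
R_eff = 1/U_eff = 1.953 m²·K/W
Q = 29.1 × 27.4 / 1.953 = 408.3 W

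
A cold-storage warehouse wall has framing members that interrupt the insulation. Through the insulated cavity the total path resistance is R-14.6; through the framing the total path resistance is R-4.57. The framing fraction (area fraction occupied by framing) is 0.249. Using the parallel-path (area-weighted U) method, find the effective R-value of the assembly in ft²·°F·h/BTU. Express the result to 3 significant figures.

9.44 ft²·°F·h/BTU

U_eff = 0.751/14.6 + 0.249/4.57 = 0.05144 + 0.05449 = 0.1059
R_eff = 1/U_eff = 9.441 ft²·°F·h/BTU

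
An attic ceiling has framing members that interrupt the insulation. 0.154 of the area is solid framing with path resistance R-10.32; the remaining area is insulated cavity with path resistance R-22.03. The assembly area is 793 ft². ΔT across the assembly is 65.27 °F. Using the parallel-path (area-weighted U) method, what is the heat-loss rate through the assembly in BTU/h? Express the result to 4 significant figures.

U_eff = 0.846/22.03 + 0.154/10.32 = 0.038402 + 0.014922 = 0.053325
R_eff = 1/U_eff = 18.753 ft²·°F·h/BTU
Q = 793 × 65.27 / 18.753 = 2760 BTU/h

2760 BTU/h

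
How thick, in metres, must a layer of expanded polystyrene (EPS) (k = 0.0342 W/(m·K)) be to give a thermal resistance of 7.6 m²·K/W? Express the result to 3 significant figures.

L = R·k = 7.6 × 0.0342 = 0.2599 m

0.260 m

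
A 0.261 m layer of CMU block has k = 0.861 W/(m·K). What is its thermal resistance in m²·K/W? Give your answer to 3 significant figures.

0.303 m²·K/W

R = L/k = 0.261/0.861 = 0.3031 m²·K/W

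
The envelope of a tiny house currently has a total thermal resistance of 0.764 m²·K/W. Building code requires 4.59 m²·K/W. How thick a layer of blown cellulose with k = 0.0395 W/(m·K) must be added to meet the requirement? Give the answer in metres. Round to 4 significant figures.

ΔR = 4.59 − 0.764 = 3.826 m²·K/W
L = ΔR × k = 3.826 × 0.0395 = 0.15113 m

0.1511 m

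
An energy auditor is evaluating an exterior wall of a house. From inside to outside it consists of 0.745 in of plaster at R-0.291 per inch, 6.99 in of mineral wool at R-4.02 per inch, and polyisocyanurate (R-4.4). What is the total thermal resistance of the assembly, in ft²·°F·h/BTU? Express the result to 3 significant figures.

32.7 ft²·°F·h/BTU

0.745 × 0.291 = 0.2168
6.99 × 4.02 = 28.1
R_total = 0.2168 + 28.1 + 4.4 = 32.72 ft²·°F·h/BTU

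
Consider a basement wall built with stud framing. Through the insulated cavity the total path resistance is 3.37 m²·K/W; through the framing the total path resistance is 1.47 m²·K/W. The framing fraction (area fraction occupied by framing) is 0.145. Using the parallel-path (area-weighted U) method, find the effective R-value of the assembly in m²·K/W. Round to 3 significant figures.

U_eff = 0.855/3.37 + 0.145/1.47 = 0.2537 + 0.09864 = 0.3523
R_eff = 1/U_eff = 2.838 m²·K/W

2.84 m²·K/W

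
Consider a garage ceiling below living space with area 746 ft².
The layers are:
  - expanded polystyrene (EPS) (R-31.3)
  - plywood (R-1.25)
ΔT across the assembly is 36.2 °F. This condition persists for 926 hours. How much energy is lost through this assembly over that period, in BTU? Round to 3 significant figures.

768000 BTU

R_total = 31.3 + 1.25 = 32.55 ft²·°F·h/BTU
Q = 746 × 36.2 / 32.55 = 829.7 BTU/h
E = 829.7 × 926 = 768300 BTU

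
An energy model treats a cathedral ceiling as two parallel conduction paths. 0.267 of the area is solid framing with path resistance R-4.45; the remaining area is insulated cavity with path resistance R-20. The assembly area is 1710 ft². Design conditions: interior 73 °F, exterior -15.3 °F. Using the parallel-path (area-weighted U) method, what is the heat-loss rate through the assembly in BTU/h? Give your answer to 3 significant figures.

U_eff = 0.733/20 + 0.267/4.45 = 0.03665 + 0.06 = 0.09665
R_eff = 1/U_eff = 10.35 ft²·°F·h/BTU
Q = 1710 × (73 − (-15.3)) / 10.35 = 14590 BTU/h

14600 BTU/h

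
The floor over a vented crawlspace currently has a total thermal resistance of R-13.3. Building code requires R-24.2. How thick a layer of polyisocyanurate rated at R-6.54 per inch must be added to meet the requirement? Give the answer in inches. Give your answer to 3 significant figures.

ΔR = 24.2 − 13.3 = 10.9 ft²·°F·h/BTU
L = ΔR / (R/in) = 10.9/6.54 = 1.667 in

1.67 in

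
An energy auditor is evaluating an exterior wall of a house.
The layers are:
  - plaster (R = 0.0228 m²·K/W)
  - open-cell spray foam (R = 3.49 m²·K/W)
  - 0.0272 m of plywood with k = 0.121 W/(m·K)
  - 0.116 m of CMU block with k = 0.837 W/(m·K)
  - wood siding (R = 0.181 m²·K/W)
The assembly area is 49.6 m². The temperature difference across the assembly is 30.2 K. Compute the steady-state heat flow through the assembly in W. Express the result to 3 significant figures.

0.0272/0.121 = 0.2248
0.116/0.837 = 0.1386
R_total = 0.0228 + 3.49 + 0.2248 + 0.1386 + 0.181 = 4.057 m²·K/W
Q = A·ΔT/R = 49.6 × 30.2 / 4.057 = 369.2 W

369 W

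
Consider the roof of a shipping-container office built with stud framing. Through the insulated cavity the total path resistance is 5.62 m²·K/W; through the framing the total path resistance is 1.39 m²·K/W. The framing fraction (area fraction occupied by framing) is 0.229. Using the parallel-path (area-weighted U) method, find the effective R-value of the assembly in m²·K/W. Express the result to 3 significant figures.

3.31 m²·K/W

U_eff = 0.771/5.62 + 0.229/1.39 = 0.1372 + 0.1647 = 0.3019
R_eff = 1/U_eff = 3.312 m²·K/W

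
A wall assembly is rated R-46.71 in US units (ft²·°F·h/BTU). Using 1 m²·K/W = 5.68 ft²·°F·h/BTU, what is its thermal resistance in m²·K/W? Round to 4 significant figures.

R_SI = 46.71/5.68 = 8.2236

8.224 m²·K/W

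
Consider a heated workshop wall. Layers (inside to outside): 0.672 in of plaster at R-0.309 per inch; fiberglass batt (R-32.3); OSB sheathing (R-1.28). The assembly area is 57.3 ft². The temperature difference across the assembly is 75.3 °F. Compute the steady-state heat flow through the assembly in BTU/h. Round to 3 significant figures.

128 BTU/h

0.672 × 0.309 = 0.2076
R_total = 0.2076 + 32.3 + 1.28 = 33.79 ft²·°F·h/BTU
Q = A·ΔT/R = 57.3 × 75.3 / 33.79 = 127.7 BTU/h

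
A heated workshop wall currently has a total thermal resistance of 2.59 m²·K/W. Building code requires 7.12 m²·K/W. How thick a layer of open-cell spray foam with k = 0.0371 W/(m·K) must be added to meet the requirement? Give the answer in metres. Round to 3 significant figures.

0.168 m

ΔR = 7.12 − 2.59 = 4.53 m²·K/W
L = ΔR × k = 4.53 × 0.0371 = 0.1681 m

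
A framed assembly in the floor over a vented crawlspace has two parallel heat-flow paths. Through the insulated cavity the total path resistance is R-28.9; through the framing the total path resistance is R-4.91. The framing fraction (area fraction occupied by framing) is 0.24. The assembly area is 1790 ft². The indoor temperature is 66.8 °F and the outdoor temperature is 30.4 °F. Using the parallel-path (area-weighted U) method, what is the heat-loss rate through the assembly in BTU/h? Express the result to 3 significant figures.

4900 BTU/h

U_eff = 0.76/28.9 + 0.24/4.91 = 0.0263 + 0.04888 = 0.07518
R_eff = 1/U_eff = 13.3 ft²·°F·h/BTU
Q = 1790 × (66.8 − 30.4) / 13.3 = 4898 BTU/h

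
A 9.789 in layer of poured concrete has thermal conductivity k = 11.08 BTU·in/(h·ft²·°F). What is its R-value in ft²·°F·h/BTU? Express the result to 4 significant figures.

R = L/k = 9.789/11.08 = 0.88348 ft²·°F·h/BTU

0.8835 ft²·°F·h/BTU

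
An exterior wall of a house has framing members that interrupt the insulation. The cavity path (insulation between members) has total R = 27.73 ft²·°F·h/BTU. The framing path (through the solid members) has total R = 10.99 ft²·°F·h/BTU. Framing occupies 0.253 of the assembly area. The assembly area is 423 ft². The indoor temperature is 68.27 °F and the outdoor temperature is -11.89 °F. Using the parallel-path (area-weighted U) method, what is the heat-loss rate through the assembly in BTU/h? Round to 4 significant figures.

1694 BTU/h

U_eff = 0.747/27.73 + 0.253/10.99 = 0.026938 + 0.023021 = 0.049959
R_eff = 1/U_eff = 20.016 ft²·°F·h/BTU
Q = 423 × (68.27 − (-11.89)) / 20.016 = 1694 BTU/h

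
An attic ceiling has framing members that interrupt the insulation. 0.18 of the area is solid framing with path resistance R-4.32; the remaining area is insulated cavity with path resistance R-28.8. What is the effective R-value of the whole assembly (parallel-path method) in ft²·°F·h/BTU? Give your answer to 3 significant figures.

14.3 ft²·°F·h/BTU

U_eff = 0.82/28.8 + 0.18/4.32 = 0.02847 + 0.04167 = 0.07014
R_eff = 1/U_eff = 14.26 ft²·°F·h/BTU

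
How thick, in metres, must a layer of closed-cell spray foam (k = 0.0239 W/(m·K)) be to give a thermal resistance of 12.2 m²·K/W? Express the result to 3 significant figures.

L = R·k = 12.2 × 0.0239 = 0.2916 m

0.292 m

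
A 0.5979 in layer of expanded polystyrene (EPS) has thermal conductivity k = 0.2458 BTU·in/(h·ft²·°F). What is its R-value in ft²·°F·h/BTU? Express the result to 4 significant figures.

2.432 ft²·°F·h/BTU

R = L/k = 0.5979/0.2458 = 2.4325 ft²·°F·h/BTU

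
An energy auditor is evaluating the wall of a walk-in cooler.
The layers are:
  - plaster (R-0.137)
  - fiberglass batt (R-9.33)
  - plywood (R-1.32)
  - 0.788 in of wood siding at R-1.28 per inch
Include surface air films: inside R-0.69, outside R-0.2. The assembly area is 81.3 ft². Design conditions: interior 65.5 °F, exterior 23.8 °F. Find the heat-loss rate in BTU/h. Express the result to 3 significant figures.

267 BTU/h

0.788 × 1.28 = 1.009
R_total = 0.69 + 0.137 + 9.33 + 1.32 + 1.009 + 0.2 = 12.69 ft²·°F·h/BTU
Q = A·ΔT/R = 81.3 × (65.5 − 23.8) / 12.69 = 267.2 BTU/h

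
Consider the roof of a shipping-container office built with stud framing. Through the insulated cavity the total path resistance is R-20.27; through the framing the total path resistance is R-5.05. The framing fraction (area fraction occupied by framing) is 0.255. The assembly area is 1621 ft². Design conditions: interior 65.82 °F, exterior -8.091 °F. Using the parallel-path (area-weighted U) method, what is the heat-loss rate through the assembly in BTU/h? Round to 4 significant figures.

10450 BTU/h

U_eff = 0.745/20.27 + 0.255/5.05 = 0.036754 + 0.050495 = 0.087249
R_eff = 1/U_eff = 11.461 ft²·°F·h/BTU
Q = 1621 × (65.82 − (-8.091)) / 11.461 = 10453 BTU/h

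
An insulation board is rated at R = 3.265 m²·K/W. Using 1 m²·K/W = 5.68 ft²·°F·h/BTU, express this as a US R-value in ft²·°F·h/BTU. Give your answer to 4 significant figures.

18.55 ft²·°F·h/BTU

R_US = 3.265 × 5.68 = 18.545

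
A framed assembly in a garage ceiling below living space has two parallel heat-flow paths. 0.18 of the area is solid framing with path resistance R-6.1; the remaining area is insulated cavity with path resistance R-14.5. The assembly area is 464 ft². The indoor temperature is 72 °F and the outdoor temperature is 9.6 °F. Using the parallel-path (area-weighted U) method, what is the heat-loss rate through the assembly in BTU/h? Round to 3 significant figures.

2490 BTU/h

U_eff = 0.82/14.5 + 0.18/6.1 = 0.05655 + 0.02951 = 0.08606
R_eff = 1/U_eff = 11.62 ft²·°F·h/BTU
Q = 464 × (72 − 9.6) / 11.62 = 2492 BTU/h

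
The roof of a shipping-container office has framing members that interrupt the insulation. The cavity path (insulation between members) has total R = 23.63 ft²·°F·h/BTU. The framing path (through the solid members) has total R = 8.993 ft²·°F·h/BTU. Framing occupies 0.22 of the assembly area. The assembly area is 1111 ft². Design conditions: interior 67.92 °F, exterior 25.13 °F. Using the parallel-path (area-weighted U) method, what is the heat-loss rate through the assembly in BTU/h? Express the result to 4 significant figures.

U_eff = 0.78/23.63 + 0.22/8.993 = 0.033009 + 0.024463 = 0.057472
R_eff = 1/U_eff = 17.4 ft²·°F·h/BTU
Q = 1111 × (67.92 − 25.13) / 17.4 = 2732.2 BTU/h

2732 BTU/h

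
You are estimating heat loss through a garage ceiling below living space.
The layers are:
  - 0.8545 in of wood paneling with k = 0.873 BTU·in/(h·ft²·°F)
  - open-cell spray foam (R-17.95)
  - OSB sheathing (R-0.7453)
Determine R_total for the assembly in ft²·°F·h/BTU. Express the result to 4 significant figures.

19.67 ft²·°F·h/BTU

0.8545/0.873 = 0.97881
R_total = 0.97881 + 17.95 + 0.7453 = 19.674 ft²·°F·h/BTU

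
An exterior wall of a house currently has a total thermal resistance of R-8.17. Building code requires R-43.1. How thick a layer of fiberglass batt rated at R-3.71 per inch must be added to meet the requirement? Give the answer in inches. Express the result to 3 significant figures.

ΔR = 43.1 − 8.17 = 34.93 ft²·°F·h/BTU
L = ΔR / (R/in) = 34.93/3.71 = 9.415 in

9.42 in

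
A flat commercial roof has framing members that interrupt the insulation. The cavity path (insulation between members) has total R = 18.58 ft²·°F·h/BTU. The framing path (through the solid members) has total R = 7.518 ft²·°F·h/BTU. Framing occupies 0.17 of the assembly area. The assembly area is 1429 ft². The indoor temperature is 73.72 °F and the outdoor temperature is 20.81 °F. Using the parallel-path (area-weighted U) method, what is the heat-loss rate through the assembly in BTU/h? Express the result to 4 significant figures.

5087 BTU/h

U_eff = 0.83/18.58 + 0.17/7.518 = 0.044672 + 0.022612 = 0.067284
R_eff = 1/U_eff = 14.862 ft²·°F·h/BTU
Q = 1429 × (73.72 − 20.81) / 14.862 = 5087.2 BTU/h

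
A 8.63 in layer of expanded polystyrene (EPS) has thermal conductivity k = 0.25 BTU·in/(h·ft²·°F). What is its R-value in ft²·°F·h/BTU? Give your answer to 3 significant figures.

34.5 ft²·°F·h/BTU

R = L/k = 8.63/0.25 = 34.52 ft²·°F·h/BTU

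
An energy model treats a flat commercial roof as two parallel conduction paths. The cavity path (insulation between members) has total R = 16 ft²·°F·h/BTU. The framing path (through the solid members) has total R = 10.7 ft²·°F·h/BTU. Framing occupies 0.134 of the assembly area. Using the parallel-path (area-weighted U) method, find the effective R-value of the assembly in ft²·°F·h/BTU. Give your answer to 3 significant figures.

U_eff = 0.866/16 + 0.134/10.7 = 0.05412 + 0.01252 = 0.06665
R_eff = 1/U_eff = 15 ft²·°F·h/BTU

15.0 ft²·°F·h/BTU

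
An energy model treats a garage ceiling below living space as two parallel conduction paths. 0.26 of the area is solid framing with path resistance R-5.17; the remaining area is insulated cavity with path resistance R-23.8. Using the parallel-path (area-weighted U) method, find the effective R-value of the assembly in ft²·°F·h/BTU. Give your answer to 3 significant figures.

U_eff = 0.74/23.8 + 0.26/5.17 = 0.03109 + 0.05029 = 0.08138
R_eff = 1/U_eff = 12.29 ft²·°F·h/BTU

12.3 ft²·°F·h/BTU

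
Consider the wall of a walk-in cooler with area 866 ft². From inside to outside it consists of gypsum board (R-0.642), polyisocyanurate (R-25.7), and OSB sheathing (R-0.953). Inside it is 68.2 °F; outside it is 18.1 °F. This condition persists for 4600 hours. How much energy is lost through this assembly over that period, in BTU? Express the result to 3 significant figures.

R_total = 0.642 + 25.7 + 0.953 = 27.29 ft²·°F·h/BTU
Q = 866 × (68.2 − 18.1) / 27.29 = 1590 BTU/h
E = 1590 × 4600 = 7312000 BTU

7310000 BTU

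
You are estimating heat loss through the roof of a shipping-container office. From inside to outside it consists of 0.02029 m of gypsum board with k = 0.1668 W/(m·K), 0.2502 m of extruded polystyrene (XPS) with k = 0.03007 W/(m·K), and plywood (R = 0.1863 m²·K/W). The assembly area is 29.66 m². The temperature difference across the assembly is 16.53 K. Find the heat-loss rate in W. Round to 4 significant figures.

56.82 W

0.02029/0.1668 = 0.12164
0.2502/0.03007 = 8.3206
R_total = 0.12164 + 8.3206 + 0.1863 = 8.6285 m²·K/W
Q = A·ΔT/R = 29.66 × 16.53 / 8.6285 = 56.821 W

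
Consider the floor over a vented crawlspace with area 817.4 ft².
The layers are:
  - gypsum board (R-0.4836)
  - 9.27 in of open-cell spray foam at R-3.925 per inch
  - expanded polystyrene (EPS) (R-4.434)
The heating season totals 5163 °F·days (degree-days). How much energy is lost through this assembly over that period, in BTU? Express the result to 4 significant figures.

2452000 BTU

9.27 × 3.925 = 36.385
R_total = 0.4836 + 36.385 + 4.434 = 41.302 ft²·°F·h/BTU
E = A × HDD × 24 / R = 817.4 × 5163 × 24 / 41.302 = 2452300 BTU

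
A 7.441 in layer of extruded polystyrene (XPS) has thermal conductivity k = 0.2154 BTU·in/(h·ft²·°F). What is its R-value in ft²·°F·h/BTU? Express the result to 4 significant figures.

R = L/k = 7.441/0.2154 = 34.545 ft²·°F·h/BTU

34.55 ft²·°F·h/BTU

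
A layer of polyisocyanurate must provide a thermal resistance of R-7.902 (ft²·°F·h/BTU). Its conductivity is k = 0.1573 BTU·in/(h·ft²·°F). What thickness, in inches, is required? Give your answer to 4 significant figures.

L = R × k = 7.902 × 0.1573 = 1.243 in

1.243 in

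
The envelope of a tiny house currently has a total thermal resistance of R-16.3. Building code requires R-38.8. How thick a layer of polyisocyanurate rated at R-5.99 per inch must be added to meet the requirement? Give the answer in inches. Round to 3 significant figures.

ΔR = 38.8 − 16.3 = 22.5 ft²·°F·h/BTU
L = ΔR / (R/in) = 22.5/5.99 = 3.756 in

3.76 in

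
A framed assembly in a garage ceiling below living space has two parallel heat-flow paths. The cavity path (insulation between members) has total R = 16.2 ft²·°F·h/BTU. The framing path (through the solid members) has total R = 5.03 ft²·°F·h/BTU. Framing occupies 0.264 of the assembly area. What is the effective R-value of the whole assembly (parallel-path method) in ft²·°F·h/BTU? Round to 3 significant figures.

10.2 ft²·°F·h/BTU

U_eff = 0.736/16.2 + 0.264/5.03 = 0.04543 + 0.05249 = 0.09792
R_eff = 1/U_eff = 10.21 ft²·°F·h/BTU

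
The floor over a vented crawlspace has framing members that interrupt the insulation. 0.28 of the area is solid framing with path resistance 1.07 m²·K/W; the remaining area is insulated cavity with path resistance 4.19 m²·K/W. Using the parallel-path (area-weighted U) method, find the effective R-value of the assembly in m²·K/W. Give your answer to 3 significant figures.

2.31 m²·K/W

U_eff = 0.72/4.19 + 0.28/1.07 = 0.1718 + 0.2617 = 0.4335
R_eff = 1/U_eff = 2.307 m²·K/W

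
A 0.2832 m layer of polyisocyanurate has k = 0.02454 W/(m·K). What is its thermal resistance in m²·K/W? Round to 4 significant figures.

R = L/k = 0.2832/0.02454 = 11.54 m²·K/W

11.54 m²·K/W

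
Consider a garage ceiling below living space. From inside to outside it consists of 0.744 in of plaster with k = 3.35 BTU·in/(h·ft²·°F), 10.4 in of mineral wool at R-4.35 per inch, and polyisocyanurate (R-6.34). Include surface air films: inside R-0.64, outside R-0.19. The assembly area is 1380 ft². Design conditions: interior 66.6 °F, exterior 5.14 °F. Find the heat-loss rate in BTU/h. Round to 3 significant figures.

0.744/3.35 = 0.2221
10.4 × 4.35 = 45.24
R_total = 0.64 + 0.2221 + 45.24 + 6.34 + 0.19 = 52.63 ft²·°F·h/BTU
Q = A·ΔT/R = 1380 × (66.6 − 5.14) / 52.63 = 1611 BTU/h

1610 BTU/h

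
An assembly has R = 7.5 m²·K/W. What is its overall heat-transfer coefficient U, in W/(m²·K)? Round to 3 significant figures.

U = 1/R = 1/7.5 = 0.1333

0.133 W/(m²·K)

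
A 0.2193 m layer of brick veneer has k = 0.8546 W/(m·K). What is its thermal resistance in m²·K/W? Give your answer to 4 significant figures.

R = L/k = 0.2193/0.8546 = 0.25661 m²·K/W

0.2566 m²·K/W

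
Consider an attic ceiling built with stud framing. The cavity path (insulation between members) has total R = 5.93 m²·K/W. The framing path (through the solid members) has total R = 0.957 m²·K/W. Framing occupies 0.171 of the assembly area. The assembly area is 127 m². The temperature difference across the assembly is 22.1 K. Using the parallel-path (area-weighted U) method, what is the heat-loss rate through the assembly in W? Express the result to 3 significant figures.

U_eff = 0.829/5.93 + 0.171/0.957 = 0.1398 + 0.1787 = 0.3185
R_eff = 1/U_eff = 3.14 m²·K/W
Q = 127 × 22.1 / 3.14 = 893.9 W

894 W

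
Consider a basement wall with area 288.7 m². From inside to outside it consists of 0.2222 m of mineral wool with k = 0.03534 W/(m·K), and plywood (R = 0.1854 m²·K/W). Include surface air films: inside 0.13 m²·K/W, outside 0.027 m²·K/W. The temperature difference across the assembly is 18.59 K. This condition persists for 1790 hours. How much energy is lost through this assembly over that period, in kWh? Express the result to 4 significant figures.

1449 kWh

0.2222/0.03534 = 6.2875
R_total = 0.13 + 6.2875 + 0.1854 + 0.027 = 6.6299 m²·K/W
Q = 288.7 × 18.59 / 6.6299 = 809.51 W
E = 809.51 W × 1790 h / 1000 = 1449 kWh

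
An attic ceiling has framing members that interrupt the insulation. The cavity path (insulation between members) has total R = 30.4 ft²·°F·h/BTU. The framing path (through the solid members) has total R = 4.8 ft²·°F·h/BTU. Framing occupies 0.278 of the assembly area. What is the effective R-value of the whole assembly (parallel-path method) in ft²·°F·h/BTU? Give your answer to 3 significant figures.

U_eff = 0.722/30.4 + 0.278/4.8 = 0.02375 + 0.05792 = 0.08167
R_eff = 1/U_eff = 12.24 ft²·°F·h/BTU

12.2 ft²·°F·h/BTU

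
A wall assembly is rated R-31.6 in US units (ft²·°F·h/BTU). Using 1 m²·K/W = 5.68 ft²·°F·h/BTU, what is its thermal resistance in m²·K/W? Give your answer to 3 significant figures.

R_SI = 31.6/5.68 = 5.563

5.56 m²·K/W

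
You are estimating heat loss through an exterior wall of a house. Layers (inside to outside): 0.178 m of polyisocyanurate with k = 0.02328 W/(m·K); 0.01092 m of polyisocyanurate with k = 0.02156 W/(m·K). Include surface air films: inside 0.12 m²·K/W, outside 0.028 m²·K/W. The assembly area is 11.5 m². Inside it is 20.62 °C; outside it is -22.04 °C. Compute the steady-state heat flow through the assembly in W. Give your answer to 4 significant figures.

0.178/0.02328 = 7.646
0.01092/0.02156 = 0.50649
R_total = 0.12 + 7.646 + 0.50649 + 0.028 = 8.3005 m²·K/W
Q = A·ΔT/R = 11.5 × (20.62 − (-22.04)) / 8.3005 = 59.103 W

59.10 W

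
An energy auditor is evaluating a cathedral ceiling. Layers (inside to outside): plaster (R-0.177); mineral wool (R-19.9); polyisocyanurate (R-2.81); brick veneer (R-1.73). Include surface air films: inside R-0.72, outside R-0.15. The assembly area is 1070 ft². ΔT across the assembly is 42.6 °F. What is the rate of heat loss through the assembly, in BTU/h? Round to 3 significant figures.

1790 BTU/h

R_total = 0.72 + 0.177 + 19.9 + 2.81 + 1.73 + 0.15 = 25.49 ft²·°F·h/BTU
Q = A·ΔT/R = 1070 × 42.6 / 25.49 = 1788 BTU/h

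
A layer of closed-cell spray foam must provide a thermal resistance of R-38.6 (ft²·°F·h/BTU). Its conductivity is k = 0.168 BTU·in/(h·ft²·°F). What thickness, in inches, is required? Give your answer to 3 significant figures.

6.48 in

L = R × k = 38.6 × 0.168 = 6.485 in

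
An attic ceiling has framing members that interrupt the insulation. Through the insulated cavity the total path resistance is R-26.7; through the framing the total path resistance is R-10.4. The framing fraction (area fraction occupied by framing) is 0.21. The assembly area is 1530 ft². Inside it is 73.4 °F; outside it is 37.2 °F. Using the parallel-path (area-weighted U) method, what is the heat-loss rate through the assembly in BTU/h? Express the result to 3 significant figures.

2760 BTU/h

U_eff = 0.79/26.7 + 0.21/10.4 = 0.02959 + 0.02019 = 0.04978
R_eff = 1/U_eff = 20.09 ft²·°F·h/BTU
Q = 1530 × (73.4 − 37.2) / 20.09 = 2757 BTU/h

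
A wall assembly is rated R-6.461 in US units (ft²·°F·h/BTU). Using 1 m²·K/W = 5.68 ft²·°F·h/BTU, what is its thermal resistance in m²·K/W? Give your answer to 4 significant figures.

R_SI = 6.461/5.68 = 1.1375

1.138 m²·K/W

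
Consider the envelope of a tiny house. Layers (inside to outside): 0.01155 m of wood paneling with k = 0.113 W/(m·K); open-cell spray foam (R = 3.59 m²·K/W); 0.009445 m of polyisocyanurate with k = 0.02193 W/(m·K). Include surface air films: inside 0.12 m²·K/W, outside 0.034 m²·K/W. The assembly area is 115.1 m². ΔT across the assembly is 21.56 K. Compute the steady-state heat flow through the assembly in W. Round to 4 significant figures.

580.2 W

0.01155/0.113 = 0.10221
0.009445/0.02193 = 0.43069
R_total = 0.12 + 0.10221 + 3.59 + 0.43069 + 0.034 = 4.2769 m²·K/W
Q = A·ΔT/R = 115.1 × 21.56 / 4.2769 = 580.22 W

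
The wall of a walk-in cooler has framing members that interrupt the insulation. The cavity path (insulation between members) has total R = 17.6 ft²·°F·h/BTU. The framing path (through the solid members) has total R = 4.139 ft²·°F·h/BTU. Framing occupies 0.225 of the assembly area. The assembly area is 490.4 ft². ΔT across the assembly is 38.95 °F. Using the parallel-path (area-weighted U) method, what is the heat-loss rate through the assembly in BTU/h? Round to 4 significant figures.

1879 BTU/h

U_eff = 0.775/17.6 + 0.225/4.139 = 0.044034 + 0.054361 = 0.098395
R_eff = 1/U_eff = 10.163 ft²·°F·h/BTU
Q = 490.4 × 38.95 / 10.163 = 1879.5 BTU/h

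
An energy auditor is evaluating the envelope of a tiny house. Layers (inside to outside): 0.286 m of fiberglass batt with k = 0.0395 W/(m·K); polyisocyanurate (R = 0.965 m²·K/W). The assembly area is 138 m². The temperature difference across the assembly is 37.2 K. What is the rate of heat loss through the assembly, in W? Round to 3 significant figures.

626 W

0.286/0.0395 = 7.241
R_total = 7.241 + 0.965 = 8.206 m²·K/W
Q = A·ΔT/R = 138 × 37.2 / 8.206 = 625.6 W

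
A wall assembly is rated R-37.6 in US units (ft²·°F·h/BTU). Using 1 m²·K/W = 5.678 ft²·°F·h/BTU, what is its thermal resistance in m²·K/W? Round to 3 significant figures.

R_SI = 37.6/5.678 = 6.622

6.62 m²·K/W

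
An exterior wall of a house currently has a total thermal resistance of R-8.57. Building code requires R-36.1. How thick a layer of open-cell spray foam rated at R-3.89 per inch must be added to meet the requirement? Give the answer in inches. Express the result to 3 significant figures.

ΔR = 36.1 − 8.57 = 27.53 ft²·°F·h/BTU
L = ΔR / (R/in) = 27.53/3.89 = 7.077 in

7.08 in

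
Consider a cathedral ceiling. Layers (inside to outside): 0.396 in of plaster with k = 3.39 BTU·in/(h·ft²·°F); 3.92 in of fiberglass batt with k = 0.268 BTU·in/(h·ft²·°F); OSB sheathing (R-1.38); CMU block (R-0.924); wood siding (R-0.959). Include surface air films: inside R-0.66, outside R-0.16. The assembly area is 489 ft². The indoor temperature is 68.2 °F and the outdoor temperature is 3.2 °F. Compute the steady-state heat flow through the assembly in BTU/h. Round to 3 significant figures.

0.396/3.39 = 0.1168
3.92/0.268 = 14.63
R_total = 0.66 + 0.1168 + 14.63 + 1.38 + 0.924 + 0.959 + 0.16 = 18.83 ft²·°F·h/BTU
Q = A·ΔT/R = 489 × (68.2 − 3.2) / 18.83 = 1688 BTU/h

1690 BTU/h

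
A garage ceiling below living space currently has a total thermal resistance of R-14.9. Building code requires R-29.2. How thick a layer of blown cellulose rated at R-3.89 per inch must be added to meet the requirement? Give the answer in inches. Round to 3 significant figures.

3.68 in

ΔR = 29.2 − 14.9 = 14.3 ft²·°F·h/BTU
L = ΔR / (R/in) = 14.3/3.89 = 3.676 in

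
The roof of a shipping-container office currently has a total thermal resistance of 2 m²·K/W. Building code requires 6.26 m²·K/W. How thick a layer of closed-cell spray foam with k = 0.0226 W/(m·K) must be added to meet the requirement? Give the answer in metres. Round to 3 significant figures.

ΔR = 6.26 − 2 = 4.26 m²·K/W
L = ΔR × k = 4.26 × 0.0226 = 0.09628 m

0.0963 m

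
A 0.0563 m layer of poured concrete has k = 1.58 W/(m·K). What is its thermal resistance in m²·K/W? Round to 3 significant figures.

0.0356 m²·K/W

R = L/k = 0.0563/1.58 = 0.03563 m²·K/W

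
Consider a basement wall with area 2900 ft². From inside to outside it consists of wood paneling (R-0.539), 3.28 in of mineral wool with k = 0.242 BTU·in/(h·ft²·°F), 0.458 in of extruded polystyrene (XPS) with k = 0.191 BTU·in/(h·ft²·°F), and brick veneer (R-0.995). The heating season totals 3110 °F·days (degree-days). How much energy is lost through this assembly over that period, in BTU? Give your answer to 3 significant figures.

3.28/0.242 = 13.55
0.458/0.191 = 2.398
R_total = 0.539 + 13.55 + 2.398 + 0.995 = 17.49 ft²·°F·h/BTU
E = A × HDD × 24 / R = 2900 × 3110 × 24 / 17.49 = 12380000 BTU

12400000 BTU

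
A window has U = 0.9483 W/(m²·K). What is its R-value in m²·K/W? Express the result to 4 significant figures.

1.055 m²·K/W

R = 1/U = 1/0.9483 = 1.0545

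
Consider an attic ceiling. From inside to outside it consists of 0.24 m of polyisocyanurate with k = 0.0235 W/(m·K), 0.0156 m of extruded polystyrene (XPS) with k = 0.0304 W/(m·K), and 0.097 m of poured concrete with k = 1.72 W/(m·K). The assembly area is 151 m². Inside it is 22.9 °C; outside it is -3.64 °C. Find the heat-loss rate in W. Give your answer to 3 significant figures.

0.24/0.0235 = 10.21
0.0156/0.0304 = 0.5132
0.097/1.72 = 0.0564
R_total = 10.21 + 0.5132 + 0.0564 = 10.78 m²·K/W
Q = A·ΔT/R = 151 × (22.9 − (-3.64)) / 10.78 = 371.7 W

372 W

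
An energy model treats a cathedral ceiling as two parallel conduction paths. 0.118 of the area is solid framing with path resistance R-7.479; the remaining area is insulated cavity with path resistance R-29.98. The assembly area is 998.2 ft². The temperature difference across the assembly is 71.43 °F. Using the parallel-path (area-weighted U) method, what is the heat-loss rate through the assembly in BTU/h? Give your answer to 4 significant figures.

U_eff = 0.882/29.98 + 0.118/7.479 = 0.02942 + 0.015778 = 0.045197
R_eff = 1/U_eff = 22.125 ft²·°F·h/BTU
Q = 998.2 × 71.43 / 22.125 = 3222.6 BTU/h

3223 BTU/h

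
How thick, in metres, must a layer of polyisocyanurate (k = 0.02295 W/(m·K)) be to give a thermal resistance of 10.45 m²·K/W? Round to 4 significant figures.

L = R·k = 10.45 × 0.02295 = 0.23983 m

0.2398 m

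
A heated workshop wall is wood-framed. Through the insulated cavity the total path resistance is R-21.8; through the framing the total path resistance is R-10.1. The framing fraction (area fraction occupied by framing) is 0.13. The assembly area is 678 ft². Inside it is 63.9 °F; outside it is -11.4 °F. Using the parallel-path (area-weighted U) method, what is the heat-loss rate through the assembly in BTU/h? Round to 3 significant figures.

U_eff = 0.87/21.8 + 0.13/10.1 = 0.03991 + 0.01287 = 0.05278
R_eff = 1/U_eff = 18.95 ft²·°F·h/BTU
Q = 678 × (63.9 − (-11.4)) / 18.95 = 2695 BTU/h

2690 BTU/h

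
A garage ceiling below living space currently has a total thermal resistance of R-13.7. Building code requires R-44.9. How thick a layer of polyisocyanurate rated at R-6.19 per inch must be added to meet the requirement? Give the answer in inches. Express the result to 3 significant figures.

ΔR = 44.9 − 13.7 = 31.2 ft²·°F·h/BTU
L = ΔR / (R/in) = 31.2/6.19 = 5.04 in

5.04 in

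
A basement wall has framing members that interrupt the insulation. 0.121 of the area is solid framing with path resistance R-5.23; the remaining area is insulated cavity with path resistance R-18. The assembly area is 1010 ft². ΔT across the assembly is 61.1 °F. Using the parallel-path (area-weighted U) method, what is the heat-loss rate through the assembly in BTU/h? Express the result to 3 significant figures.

4440 BTU/h

U_eff = 0.879/18 + 0.121/5.23 = 0.04883 + 0.02314 = 0.07197
R_eff = 1/U_eff = 13.89 ft²·°F·h/BTU
Q = 1010 × 61.1 / 13.89 = 4441 BTU/h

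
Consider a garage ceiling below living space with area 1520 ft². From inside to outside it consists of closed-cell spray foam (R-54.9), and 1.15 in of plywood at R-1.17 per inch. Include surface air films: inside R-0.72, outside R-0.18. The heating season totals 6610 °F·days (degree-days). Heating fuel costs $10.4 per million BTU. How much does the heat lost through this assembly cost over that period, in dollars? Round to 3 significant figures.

1.15 × 1.17 = 1.345
R_total = 0.72 + 54.9 + 1.345 + 0.18 = 57.15 ft²·°F·h/BTU
E = A × HDD × 24 / R = 1520 × 6610 × 24 / 57.15 = 4220000 BTU
Cost = 4220000/10⁶ × 10.4 = $43.88

43.9 dollars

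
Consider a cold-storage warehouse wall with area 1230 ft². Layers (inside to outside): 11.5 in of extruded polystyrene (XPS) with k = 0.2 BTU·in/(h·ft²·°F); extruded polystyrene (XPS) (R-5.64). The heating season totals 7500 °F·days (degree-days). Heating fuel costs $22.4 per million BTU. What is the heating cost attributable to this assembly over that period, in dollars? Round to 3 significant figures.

11.5/0.2 = 57.5
R_total = 57.5 + 5.64 = 63.14 ft²·°F·h/BTU
E = A × HDD × 24 / R = 1230 × 7500 × 24 / 63.14 = 3506000 BTU
Cost = 3506000/10⁶ × 22.4 = $78.55

78.5 dollars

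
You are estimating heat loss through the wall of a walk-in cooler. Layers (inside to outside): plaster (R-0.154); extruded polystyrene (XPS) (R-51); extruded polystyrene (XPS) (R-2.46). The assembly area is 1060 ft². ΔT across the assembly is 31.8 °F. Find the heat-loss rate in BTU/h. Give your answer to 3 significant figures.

R_total = 0.154 + 51 + 2.46 = 53.61 ft²·°F·h/BTU
Q = A·ΔT/R = 1060 × 31.8 / 53.61 = 628.7 BTU/h

629 BTU/h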